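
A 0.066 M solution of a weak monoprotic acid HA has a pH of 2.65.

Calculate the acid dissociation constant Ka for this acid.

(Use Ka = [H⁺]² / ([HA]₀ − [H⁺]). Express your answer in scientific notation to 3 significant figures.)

[H⁺] = 10^(−pH) = 10^(−2.65) = 2.239e-03 M. For HA ⇌ H⁺ + A⁻, Ka = [H⁺][A⁻]/[HA] = [H⁺]² / ([HA]₀ − [H⁺]) = (2.239e-03)² / (0.066 − 2.239e-03) = 7.86e-05.

K_a = 7.86e-05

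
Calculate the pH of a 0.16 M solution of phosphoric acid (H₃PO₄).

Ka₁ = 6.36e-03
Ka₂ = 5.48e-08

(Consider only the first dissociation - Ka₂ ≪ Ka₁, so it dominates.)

First dissociation dominates. From Ka₁ = [H⁺][HA⁻]/[H₂A], x² + Ka₁·x − Ka₁·C = 0 with C = 0.16 M and Ka₁ = 6.36e-03. Solving: [H⁺] = (−Ka₁ + √(Ka₁² + 4·Ka₁·C)) / 2 = 2.8878e-02 M. pH = -log(2.8878e-02) = 1.54.

pH = 1.54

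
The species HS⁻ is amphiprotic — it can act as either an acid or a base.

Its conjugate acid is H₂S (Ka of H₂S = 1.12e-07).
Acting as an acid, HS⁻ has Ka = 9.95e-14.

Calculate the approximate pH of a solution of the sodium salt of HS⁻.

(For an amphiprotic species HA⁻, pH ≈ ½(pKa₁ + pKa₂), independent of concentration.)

pKa₁ = -log(1.12e-07) = 6.95; pKa₂ = -log(9.95e-14) = 13.00. For an amphiprotic species, pH ≈ ½(pKa₁ + pKa₂) = ½(6.95 + 13.00) = 9.98.

pH = 9.98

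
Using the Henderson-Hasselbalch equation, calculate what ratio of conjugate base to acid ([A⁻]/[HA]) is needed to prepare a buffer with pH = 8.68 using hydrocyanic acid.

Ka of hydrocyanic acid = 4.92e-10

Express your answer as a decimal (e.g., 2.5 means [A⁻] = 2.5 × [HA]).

pKa = -log(4.92e-10) = 9.3080. pH = pKa + log([A⁻]/[HA]), so log([A⁻]/[HA]) = pH − pKa = 8.68 − 9.3080 = -0.6280. [A⁻]/[HA] = 10^(-0.6280) = 0.235

[A⁻]/[HA] = 0.235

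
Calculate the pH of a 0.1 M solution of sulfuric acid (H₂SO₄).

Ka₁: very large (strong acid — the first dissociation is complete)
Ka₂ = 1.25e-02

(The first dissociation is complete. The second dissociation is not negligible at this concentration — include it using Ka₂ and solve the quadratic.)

First dissociation is complete: [H⁺]₀ = [HSO₄⁻]₀ = C = 0.1 M. Second dissociation HSO₄⁻ ⇌ H⁺ + SO₄²⁻: let x = [SO₄²⁻]. Ka₂ = (C + x)·x / (C − x) = 1.25e-02 → x² + (C + Ka₂)·x − Ka₂·C = 0 → x² + 0.11250·x − 1.250e-03 = 0. x = (−0.11250 + √(0.11250² + 4 × 1.250e-03)) / 2 = 1.0188e-02 M. [H⁺] = C + x = 0.1 + 1.0188e-02 = 1.1019e-01 M. pH = -log(1.1019e-01) = 0.96.

pH = 0.96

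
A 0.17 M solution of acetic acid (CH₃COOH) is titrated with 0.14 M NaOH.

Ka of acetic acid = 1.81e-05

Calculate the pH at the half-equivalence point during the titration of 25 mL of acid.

At half-equivalence [HA] = [A⁻], so Henderson-Hasselbalch gives pH = pKa = -log(1.81e-05) = 4.74.

pH = pKa = 4.74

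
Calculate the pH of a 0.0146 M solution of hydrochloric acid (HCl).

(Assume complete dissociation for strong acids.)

[H⁺] = 0.0146 M for strong acid. pH = -log[H⁺] = -log(0.0146)

pH = 1.84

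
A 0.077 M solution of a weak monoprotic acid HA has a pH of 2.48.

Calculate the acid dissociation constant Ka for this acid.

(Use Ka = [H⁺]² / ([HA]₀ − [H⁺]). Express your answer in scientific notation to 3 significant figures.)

[H⁺] = 10^(−pH) = 10^(−2.48) = 3.311e-03 M. For HA ⇌ H⁺ + A⁻, Ka = [H⁺][A⁻]/[HA] = [H⁺]² / ([HA]₀ − [H⁺]) = (3.311e-03)² / (0.077 − 3.311e-03) = 1.49e-04.

K_a = 1.49e-04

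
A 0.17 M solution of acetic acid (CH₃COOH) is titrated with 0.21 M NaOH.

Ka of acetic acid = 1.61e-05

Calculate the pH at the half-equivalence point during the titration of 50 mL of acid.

At half-equivalence [HA] = [A⁻], so Henderson-Hasselbalch gives pH = pKa = -log(1.61e-05) = 4.79.

pH = pKa = 4.79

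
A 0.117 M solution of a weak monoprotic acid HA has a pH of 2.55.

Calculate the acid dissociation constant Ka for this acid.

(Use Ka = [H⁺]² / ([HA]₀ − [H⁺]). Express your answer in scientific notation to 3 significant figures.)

[H⁺] = 10^(−pH) = 10^(−2.55) = 2.818e-03 M. For HA ⇌ H⁺ + A⁻, Ka = [H⁺][A⁻]/[HA] = [H⁺]² / ([HA]₀ − [H⁺]) = (2.818e-03)² / (0.117 − 2.818e-03) = 6.96e-05.

K_a = 6.96e-05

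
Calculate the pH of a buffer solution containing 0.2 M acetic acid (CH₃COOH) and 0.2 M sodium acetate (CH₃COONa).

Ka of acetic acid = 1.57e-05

pKa = -log(1.57e-05) = 4.80. pH = pKa + log([A⁻]/[HA]) = 4.80 + log(0.2/0.2)

pH = 4.80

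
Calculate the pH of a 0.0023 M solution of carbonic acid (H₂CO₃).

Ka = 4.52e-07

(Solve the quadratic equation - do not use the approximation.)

x² + Ka×x - Ka×C = 0. Using quadratic formula: [H⁺] = 3.2018e-05

pH = 4.49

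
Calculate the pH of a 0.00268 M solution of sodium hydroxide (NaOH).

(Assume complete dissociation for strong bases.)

[OH⁻] = 0.00268 M for strong base. pOH = -log[OH⁻] = 2.57, pH = 14 - pOH

pH = 11.43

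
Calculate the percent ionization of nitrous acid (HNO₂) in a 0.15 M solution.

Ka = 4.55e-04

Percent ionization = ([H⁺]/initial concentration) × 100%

Using Ka equilibrium: x² + Ka×x - Ka×C = 0. Solving: [H⁺] = 8.0370e-03. Percent = (8.0370e-03/0.15) × 100

Percent ionization = 5.36%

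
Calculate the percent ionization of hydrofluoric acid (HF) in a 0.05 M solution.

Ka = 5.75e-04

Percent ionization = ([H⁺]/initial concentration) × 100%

Using Ka equilibrium: x² + Ka×x - Ka×C = 0. Solving: [H⁺] = 5.0821e-03. Percent = (5.0821e-03/0.05) × 100

Percent ionization = 10.2%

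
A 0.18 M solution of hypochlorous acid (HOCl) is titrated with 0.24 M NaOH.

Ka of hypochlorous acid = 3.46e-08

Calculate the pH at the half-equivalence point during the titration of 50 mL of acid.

At half-equivalence [HA] = [A⁻], so Henderson-Hasselbalch gives pH = pKa = -log(3.46e-08) = 7.46.

pH = pKa = 7.46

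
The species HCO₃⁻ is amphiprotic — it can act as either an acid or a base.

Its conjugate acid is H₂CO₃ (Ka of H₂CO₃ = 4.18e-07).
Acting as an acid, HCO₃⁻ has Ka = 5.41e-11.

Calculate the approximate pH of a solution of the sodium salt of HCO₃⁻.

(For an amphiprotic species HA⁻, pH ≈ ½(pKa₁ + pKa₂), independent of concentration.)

pKa₁ = -log(4.18e-07) = 6.38; pKa₂ = -log(5.41e-11) = 10.27. For an amphiprotic species, pH ≈ ½(pKa₁ + pKa₂) = ½(6.38 + 10.27) = 8.32.

pH = 8.32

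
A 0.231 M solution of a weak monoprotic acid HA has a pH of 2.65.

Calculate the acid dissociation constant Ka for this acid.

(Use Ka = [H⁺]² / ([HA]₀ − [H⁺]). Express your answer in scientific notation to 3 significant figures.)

[H⁺] = 10^(−pH) = 10^(−2.65) = 2.239e-03 M. For HA ⇌ H⁺ + A⁻, Ka = [H⁺][A⁻]/[HA] = [H⁺]² / ([HA]₀ − [H⁺]) = (2.239e-03)² / (0.231 − 2.239e-03) = 2.19e-05.

K_a = 2.19e-05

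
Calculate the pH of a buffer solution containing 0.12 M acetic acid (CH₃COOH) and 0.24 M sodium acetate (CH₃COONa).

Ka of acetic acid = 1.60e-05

pKa = -log(1.60e-05) = 4.80. pH = pKa + log([A⁻]/[HA]) = 4.80 + log(0.24/0.12)

pH = 5.10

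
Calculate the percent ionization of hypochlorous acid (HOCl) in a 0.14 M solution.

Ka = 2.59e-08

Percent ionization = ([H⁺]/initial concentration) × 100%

Using Ka equilibrium: x² + Ka×x - Ka×C = 0. Solving: [H⁺] = 6.0203e-05. Percent = (6.0203e-05/0.14) × 100

Percent ionization = 0.043%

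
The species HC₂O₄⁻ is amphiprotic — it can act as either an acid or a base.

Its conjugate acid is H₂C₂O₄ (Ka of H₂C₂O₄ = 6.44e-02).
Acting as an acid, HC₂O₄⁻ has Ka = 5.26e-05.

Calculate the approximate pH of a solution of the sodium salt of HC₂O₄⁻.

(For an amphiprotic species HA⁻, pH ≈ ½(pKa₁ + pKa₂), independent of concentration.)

pKa₁ = -log(6.44e-02) = 1.19; pKa₂ = -log(5.26e-05) = 4.28. For an amphiprotic species, pH ≈ ½(pKa₁ + pKa₂) = ½(1.19 + 4.28) = 2.74.

pH = 2.74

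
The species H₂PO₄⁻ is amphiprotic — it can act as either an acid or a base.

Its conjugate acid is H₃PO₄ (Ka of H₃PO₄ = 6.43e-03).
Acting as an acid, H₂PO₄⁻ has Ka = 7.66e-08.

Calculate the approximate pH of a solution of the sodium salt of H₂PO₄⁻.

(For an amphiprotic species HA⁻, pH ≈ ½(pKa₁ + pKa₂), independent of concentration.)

pKa₁ = -log(6.43e-03) = 2.19; pKa₂ = -log(7.66e-08) = 7.12. For an amphiprotic species, pH ≈ ½(pKa₁ + pKa₂) = ½(2.19 + 7.12) = 4.65.

pH = 4.65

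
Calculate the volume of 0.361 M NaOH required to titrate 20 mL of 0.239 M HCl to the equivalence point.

At equivalence: moles acid = moles base. moles HCl = 0.239 × 20/1000 = 0.00478 mol. V_base = moles / 0.361 × 1000 = 13.2 mL.

V_{base} = 13.2 mL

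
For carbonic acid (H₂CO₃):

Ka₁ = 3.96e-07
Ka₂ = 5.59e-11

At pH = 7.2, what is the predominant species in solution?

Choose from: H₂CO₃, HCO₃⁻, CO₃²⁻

pKa₁ = 6.40, pKa₂ = 10.25. For a polyprotic acid the predominant species crosses at each pKa: below pKa_n the protonated form dominates, above it the deprotonated form does. At pH = 7.2, the predominant species is HCO₃⁻.

HCO₃⁻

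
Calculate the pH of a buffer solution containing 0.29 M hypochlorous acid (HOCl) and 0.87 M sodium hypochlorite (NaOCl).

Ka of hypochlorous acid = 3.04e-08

pKa = -log(3.04e-08) = 7.52. pH = pKa + log([A⁻]/[HA]) = 7.52 + log(0.87/0.29)

pH = 7.99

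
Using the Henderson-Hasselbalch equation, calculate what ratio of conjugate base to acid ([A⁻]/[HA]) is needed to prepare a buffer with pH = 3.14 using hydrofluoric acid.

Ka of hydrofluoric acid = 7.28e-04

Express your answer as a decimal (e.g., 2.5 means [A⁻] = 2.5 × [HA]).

pKa = -log(7.28e-04) = 3.1379. pH = pKa + log([A⁻]/[HA]), so log([A⁻]/[HA]) = pH − pKa = 3.14 − 3.1379 = 0.0021. [A⁻]/[HA] = 10^(0.0021) = 1.00

[A⁻]/[HA] = 1.00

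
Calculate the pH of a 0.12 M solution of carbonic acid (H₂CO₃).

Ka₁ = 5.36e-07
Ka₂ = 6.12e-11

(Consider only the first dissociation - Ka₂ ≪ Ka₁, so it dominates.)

First dissociation dominates. From Ka₁ = [H⁺][HA⁻]/[H₂A], x² + Ka₁·x − Ka₁·C = 0 with C = 0.12 M and Ka₁ = 5.36e-07. Solving: [H⁺] = (−Ka₁ + √(Ka₁² + 4·Ka₁·C)) / 2 = 2.5335e-04 M. pH = -log(2.5335e-04) = 3.60.

pH = 3.60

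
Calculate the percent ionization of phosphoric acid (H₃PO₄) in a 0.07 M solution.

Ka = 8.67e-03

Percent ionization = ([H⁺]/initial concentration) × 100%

Using Ka equilibrium: x² + Ka×x - Ka×C = 0. Solving: [H⁺] = 2.0679e-02. Percent = (2.0679e-02/0.07) × 100

Percent ionization = 29.5%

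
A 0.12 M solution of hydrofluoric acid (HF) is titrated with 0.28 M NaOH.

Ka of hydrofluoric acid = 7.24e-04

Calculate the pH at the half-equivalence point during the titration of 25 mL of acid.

At half-equivalence [HA] = [A⁻], so Henderson-Hasselbalch gives pH = pKa = -log(7.24e-04) = 3.14.

pH = pKa = 3.14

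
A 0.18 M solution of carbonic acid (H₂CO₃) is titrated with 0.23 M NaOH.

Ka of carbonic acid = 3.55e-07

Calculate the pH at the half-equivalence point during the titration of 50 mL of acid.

At half-equivalence [HA] = [A⁻], so Henderson-Hasselbalch gives pH = pKa = -log(3.55e-07) = 6.45.

pH = pKa = 6.45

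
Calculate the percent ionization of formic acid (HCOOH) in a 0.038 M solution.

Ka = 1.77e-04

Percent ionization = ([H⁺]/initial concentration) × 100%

Using Ka equilibrium: x² + Ka×x - Ka×C = 0. Solving: [H⁺] = 2.5065e-03. Percent = (2.5065e-03/0.038) × 100

Percent ionization = 6.6%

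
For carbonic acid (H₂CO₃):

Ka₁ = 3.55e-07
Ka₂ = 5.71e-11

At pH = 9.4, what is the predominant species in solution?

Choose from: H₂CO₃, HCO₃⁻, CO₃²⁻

pKa₁ = 6.45, pKa₂ = 10.24. For a polyprotic acid the predominant species crosses at each pKa: below pKa_n the protonated form dominates, above it the deprotonated form does. At pH = 9.4, the predominant species is HCO₃⁻.

HCO₃⁻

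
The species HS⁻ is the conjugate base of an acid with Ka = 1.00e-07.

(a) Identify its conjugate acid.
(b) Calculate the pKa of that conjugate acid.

(a) The conjugate acid is formed by adding one H⁺ to HS⁻, giving H₂S. (b) pKa = -log(Ka) = -log(1.00e-07) = 7.00.

Conjugate acid: H₂S; pK_a = 7.00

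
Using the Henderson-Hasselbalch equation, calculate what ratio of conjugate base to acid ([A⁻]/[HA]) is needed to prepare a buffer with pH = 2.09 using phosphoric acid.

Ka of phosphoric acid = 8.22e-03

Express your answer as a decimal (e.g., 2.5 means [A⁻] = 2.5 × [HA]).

pKa = -log(8.22e-03) = 2.0851. pH = pKa + log([A⁻]/[HA]), so log([A⁻]/[HA]) = pH − pKa = 2.09 − 2.0851 = 0.0049. [A⁻]/[HA] = 10^(0.0049) = 1.01

[A⁻]/[HA] = 1.01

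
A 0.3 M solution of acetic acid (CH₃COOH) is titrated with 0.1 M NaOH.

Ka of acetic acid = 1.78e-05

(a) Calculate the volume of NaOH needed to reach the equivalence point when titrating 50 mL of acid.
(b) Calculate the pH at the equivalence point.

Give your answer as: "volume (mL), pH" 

moles acid = 0.3 × 50/1000 = 0.015 mol; V_base = moles/0.1 × 1000 = 150.0 mL. At equivalence only the conjugate base is present: [A⁻] = 0.015/0.200 = 7.5000e-02 M. Kb = Kw/Ka = 5.62e-10; [OH⁻] = √(Kb × [A⁻]) = 6.4911e-06; pOH = 5.19; pH = 14 - pOH = 8.81.

V = 150.0 mL, pH = 8.81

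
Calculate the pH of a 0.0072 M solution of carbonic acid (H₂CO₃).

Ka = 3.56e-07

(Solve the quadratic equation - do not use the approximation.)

x² + Ka×x - Ka×C = 0. Using quadratic formula: [H⁺] = 5.0450e-05

pH = 4.30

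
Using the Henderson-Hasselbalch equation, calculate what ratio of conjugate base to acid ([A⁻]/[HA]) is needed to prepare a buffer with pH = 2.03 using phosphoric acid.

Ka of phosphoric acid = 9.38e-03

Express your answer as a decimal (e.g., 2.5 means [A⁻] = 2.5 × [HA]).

pKa = -log(9.38e-03) = 2.0278. pH = pKa + log([A⁻]/[HA]), so log([A⁻]/[HA]) = pH − pKa = 2.03 − 2.0278 = 0.0022. [A⁻]/[HA] = 10^(0.0022) = 1.01

[A⁻]/[HA] = 1.01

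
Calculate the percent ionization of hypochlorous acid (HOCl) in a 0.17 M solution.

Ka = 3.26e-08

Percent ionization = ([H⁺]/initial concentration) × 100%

Using Ka equilibrium: x² + Ka×x - Ka×C = 0. Solving: [H⁺] = 7.4428e-05. Percent = (7.4428e-05/0.17) × 100

Percent ionization = 0.0438%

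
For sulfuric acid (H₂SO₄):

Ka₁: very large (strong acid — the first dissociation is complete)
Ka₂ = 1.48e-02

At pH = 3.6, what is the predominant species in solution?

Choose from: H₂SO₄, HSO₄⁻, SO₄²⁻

The first dissociation is complete, so H₂SO₄ itself is never the predominant species in water; pKa₂ = -log(1.48e-02) = 1.83. For a polyprotic acid the predominant species crosses at each pKa: below pKa_n the protonated form dominates, above it the deprotonated form does. At pH = 3.6, the predominant species is SO₄²⁻.

SO₄²⁻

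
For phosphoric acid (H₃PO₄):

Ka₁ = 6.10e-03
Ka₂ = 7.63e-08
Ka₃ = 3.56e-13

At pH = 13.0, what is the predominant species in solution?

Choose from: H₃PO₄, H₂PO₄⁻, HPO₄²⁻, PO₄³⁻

pKa₁ = 2.21, pKa₂ = 7.12, pKa₃ = 12.45. For a polyprotic acid the predominant species crosses at each pKa: below pKa_n the protonated form dominates, above it the deprotonated form does. At pH = 13.0, the predominant species is PO₄³⁻.

PO₄³⁻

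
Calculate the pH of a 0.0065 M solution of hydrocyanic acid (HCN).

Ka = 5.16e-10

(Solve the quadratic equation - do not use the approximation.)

x² + Ka×x - Ka×C = 0. Using quadratic formula: [H⁺] = 1.8311e-06

pH = 5.74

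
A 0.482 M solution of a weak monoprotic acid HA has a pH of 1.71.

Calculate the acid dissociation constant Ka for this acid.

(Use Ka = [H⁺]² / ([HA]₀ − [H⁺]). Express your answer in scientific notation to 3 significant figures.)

[H⁺] = 10^(−pH) = 10^(−1.71) = 1.950e-02 M. For HA ⇌ H⁺ + A⁻, Ka = [H⁺][A⁻]/[HA] = [H⁺]² / ([HA]₀ − [H⁺]) = (1.950e-02)² / (0.482 − 1.950e-02) = 8.22e-04.

K_a = 8.22e-04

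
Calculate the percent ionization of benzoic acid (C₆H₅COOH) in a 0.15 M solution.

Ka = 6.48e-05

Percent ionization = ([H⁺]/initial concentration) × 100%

Using Ka equilibrium: x² + Ka×x - Ka×C = 0. Solving: [H⁺] = 3.0855e-03. Percent = (3.0855e-03/0.15) × 100

Percent ionization = 2.06%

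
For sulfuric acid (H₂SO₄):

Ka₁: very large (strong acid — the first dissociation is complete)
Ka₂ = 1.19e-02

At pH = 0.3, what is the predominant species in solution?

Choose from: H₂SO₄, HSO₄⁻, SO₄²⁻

The first dissociation is complete, so H₂SO₄ itself is never the predominant species in water; pKa₂ = -log(1.19e-02) = 1.92. For a polyprotic acid the predominant species crosses at each pKa: below pKa_n the protonated form dominates, above it the deprotonated form does. At pH = 0.3, the predominant species is HSO₄⁻.

HSO₄⁻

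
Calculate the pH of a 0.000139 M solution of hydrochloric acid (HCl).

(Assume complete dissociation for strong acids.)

[H⁺] = 0.000139 M for strong acid. pH = -log[H⁺] = -log(0.000139)

pH = 3.86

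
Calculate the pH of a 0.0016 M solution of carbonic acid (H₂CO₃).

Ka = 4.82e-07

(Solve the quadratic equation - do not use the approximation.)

x² + Ka×x - Ka×C = 0. Using quadratic formula: [H⁺] = 2.7531e-05

pH = 4.56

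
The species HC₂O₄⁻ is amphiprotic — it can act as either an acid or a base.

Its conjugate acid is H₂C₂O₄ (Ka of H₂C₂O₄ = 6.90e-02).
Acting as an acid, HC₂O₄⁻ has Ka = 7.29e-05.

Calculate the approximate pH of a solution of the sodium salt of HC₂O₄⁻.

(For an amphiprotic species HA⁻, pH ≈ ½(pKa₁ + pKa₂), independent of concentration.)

pKa₁ = -log(6.90e-02) = 1.16; pKa₂ = -log(7.29e-05) = 4.14. For an amphiprotic species, pH ≈ ½(pKa₁ + pKa₂) = ½(1.16 + 4.14) = 2.65.

pH = 2.65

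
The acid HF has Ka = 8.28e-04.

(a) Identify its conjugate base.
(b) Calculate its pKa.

(a) The conjugate base is formed by removing one H⁺ from HF, giving F⁻. (b) pKa = -log(Ka) = -log(8.28e-04) = 3.08.

Conjugate base: F⁻; pK_a = 3.08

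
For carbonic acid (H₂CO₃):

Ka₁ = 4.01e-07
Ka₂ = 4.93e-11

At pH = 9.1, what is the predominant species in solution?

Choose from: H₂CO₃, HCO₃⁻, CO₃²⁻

pKa₁ = 6.40, pKa₂ = 10.31. For a polyprotic acid the predominant species crosses at each pKa: below pKa_n the protonated form dominates, above it the deprotonated form does. At pH = 9.1, the predominant species is HCO₃⁻.

HCO₃⁻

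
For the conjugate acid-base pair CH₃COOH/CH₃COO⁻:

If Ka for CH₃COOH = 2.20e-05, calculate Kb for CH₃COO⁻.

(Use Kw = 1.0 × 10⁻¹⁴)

For a conjugate pair Ka × Kb = Kw, so Kb = Kw/Ka = 1.0 × 10⁻¹⁴ / 2.20e-05 = 4.55e-10.

K_b = 4.55e-10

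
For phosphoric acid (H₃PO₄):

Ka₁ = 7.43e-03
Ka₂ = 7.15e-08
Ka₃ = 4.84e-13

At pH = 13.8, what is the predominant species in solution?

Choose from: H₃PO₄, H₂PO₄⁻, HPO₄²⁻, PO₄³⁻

pKa₁ = 2.13, pKa₂ = 7.15, pKa₃ = 12.32. For a polyprotic acid the predominant species crosses at each pKa: below pKa_n the protonated form dominates, above it the deprotonated form does. At pH = 13.8, the predominant species is PO₄³⁻.

PO₄³⁻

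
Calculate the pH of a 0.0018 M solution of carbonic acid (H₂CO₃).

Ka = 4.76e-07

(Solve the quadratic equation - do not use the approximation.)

x² + Ka×x - Ka×C = 0. Using quadratic formula: [H⁺] = 2.9034e-05

pH = 4.54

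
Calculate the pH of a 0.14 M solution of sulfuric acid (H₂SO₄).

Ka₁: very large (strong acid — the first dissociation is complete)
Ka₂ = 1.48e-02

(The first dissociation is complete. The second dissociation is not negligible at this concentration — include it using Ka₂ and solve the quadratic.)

First dissociation is complete: [H⁺]₀ = [HSO₄⁻]₀ = C = 0.14 M. Second dissociation HSO₄⁻ ⇌ H⁺ + SO₄²⁻: let x = [SO₄²⁻]. Ka₂ = (C + x)·x / (C − x) = 1.48e-02 → x² + (C + Ka₂)·x − Ka₂·C = 0 → x² + 0.15480·x − 2.072e-03 = 0. x = (−0.15480 + √(0.15480² + 4 × 2.072e-03)) / 2 = 1.2393e-02 M. [H⁺] = C + x = 0.14 + 1.2393e-02 = 1.5239e-01 M. pH = -log(1.5239e-01) = 0.82.

pH = 0.82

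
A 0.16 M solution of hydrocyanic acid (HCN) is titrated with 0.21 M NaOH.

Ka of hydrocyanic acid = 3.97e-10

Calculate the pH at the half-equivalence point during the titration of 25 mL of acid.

At half-equivalence [HA] = [A⁻], so Henderson-Hasselbalch gives pH = pKa = -log(3.97e-10) = 9.40.

pH = pKa = 9.40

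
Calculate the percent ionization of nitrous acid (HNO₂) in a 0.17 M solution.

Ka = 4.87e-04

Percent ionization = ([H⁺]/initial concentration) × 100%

Using Ka equilibrium: x² + Ka×x - Ka×C = 0. Solving: [H⁺] = 8.8587e-03. Percent = (8.8587e-03/0.17) × 100

Percent ionization = 5.21%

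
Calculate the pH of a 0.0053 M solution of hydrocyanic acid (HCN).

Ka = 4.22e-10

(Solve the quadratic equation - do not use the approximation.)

x² + Ka×x - Ka×C = 0. Using quadratic formula: [H⁺] = 1.4953e-06

pH = 5.83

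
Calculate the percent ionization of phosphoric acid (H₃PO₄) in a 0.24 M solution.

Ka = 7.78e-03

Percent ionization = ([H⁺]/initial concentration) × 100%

Using Ka equilibrium: x² + Ka×x - Ka×C = 0. Solving: [H⁺] = 3.9496e-02. Percent = (3.9496e-02/0.24) × 100

Percent ionization = 16.5%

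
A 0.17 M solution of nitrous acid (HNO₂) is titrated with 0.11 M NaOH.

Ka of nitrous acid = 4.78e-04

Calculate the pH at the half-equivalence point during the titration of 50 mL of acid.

At half-equivalence [HA] = [A⁻], so Henderson-Hasselbalch gives pH = pKa = -log(4.78e-04) = 3.32.

pH = pKa = 3.32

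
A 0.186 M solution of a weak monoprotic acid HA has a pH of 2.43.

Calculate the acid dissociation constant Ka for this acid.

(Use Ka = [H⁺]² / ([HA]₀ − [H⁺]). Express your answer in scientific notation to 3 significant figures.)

[H⁺] = 10^(−pH) = 10^(−2.43) = 3.715e-03 M. For HA ⇌ H⁺ + A⁻, Ka = [H⁺][A⁻]/[HA] = [H⁺]² / ([HA]₀ − [H⁺]) = (3.715e-03)² / (0.186 − 3.715e-03) = 7.57e-05.

K_a = 7.57e-05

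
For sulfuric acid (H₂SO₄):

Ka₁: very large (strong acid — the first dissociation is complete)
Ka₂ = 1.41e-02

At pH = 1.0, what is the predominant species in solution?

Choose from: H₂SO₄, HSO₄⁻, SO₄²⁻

The first dissociation is complete, so H₂SO₄ itself is never the predominant species in water; pKa₂ = -log(1.41e-02) = 1.85. For a polyprotic acid the predominant species crosses at each pKa: below pKa_n the protonated form dominates, above it the deprotonated form does. At pH = 1.0, the predominant species is HSO₄⁻.

HSO₄⁻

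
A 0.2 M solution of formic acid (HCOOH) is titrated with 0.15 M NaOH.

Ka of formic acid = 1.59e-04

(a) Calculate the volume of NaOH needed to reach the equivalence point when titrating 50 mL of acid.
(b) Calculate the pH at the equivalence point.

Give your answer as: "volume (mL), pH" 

moles acid = 0.2 × 50/1000 = 0.01 mol; V_base = moles/0.15 × 1000 = 66.7 mL. At equivalence only the conjugate base is present: [A⁻] = 0.01/0.117 = 8.5714e-02 M. Kb = Kw/Ka = 6.29e-11; [OH⁻] = √(Kb × [A⁻]) = 2.3218e-06; pOH = 5.63; pH = 14 - pOH = 8.37.

V = 66.7 mL, pH = 8.37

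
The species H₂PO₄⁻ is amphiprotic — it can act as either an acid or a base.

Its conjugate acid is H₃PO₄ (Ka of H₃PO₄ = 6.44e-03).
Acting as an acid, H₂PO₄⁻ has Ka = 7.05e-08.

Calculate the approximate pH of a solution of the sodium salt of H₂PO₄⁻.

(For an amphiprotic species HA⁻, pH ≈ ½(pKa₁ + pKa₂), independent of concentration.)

pKa₁ = -log(6.44e-03) = 2.19; pKa₂ = -log(7.05e-08) = 7.15. For an amphiprotic species, pH ≈ ½(pKa₁ + pKa₂) = ½(2.19 + 7.15) = 4.67.

pH = 4.67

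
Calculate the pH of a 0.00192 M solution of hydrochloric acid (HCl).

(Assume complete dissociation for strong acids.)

[H⁺] = 0.00192 M for strong acid. pH = -log[H⁺] = -log(0.00192)

pH = 2.72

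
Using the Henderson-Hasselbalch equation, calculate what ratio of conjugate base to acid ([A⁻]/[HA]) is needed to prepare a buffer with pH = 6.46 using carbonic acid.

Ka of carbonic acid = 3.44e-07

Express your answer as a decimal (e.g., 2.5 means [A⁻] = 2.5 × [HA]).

pKa = -log(3.44e-07) = 6.4634. pH = pKa + log([A⁻]/[HA]), so log([A⁻]/[HA]) = pH − pKa = 6.46 − 6.4634 = -0.0034. [A⁻]/[HA] = 10^(-0.0034) = 0.992

[A⁻]/[HA] = 0.992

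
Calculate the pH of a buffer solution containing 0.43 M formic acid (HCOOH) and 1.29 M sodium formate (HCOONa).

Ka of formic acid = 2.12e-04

pKa = -log(2.12e-04) = 3.67. pH = pKa + log([A⁻]/[HA]) = 3.67 + log(1.29/0.43)

pH = 4.15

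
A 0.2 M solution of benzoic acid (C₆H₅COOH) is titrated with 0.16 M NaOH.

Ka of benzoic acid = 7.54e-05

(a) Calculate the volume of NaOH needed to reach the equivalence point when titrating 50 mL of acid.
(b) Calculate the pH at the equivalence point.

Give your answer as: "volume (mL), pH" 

moles acid = 0.2 × 50/1000 = 0.01 mol; V_base = moles/0.16 × 1000 = 62.5 mL. At equivalence only the conjugate base is present: [A⁻] = 0.01/0.113 = 8.8889e-02 M. Kb = Kw/Ka = 1.33e-10; [OH⁻] = √(Kb × [A⁻]) = 3.4335e-06; pOH = 5.46; pH = 14 - pOH = 8.54.

V = 62.5 mL, pH = 8.54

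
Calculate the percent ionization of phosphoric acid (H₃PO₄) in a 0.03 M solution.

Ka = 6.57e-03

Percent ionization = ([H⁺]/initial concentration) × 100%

Using Ka equilibrium: x² + Ka×x - Ka×C = 0. Solving: [H⁺] = 1.1133e-02. Percent = (1.1133e-02/0.03) × 100

Percent ionization = 37.1%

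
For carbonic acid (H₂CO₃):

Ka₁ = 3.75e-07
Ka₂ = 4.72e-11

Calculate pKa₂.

pKa₂ = -log(Ka₂) = -log(4.72e-11) = 10.33.

pK_{a2} = 10.33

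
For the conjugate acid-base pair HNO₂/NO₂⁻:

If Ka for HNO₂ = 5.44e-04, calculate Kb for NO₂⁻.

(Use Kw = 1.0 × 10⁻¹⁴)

For a conjugate pair Ka × Kb = Kw, so Kb = Kw/Ka = 1.0 × 10⁻¹⁴ / 5.44e-04 = 1.84e-11.

K_b = 1.84e-11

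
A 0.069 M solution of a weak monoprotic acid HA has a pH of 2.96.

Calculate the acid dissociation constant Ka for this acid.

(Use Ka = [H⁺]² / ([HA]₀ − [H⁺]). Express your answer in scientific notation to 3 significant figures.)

[H⁺] = 10^(−pH) = 10^(−2.96) = 1.096e-03 M. For HA ⇌ H⁺ + A⁻, Ka = [H⁺][A⁻]/[HA] = [H⁺]² / ([HA]₀ − [H⁺]) = (1.096e-03)² / (0.069 − 1.096e-03) = 1.77e-05.

K_a = 1.77e-05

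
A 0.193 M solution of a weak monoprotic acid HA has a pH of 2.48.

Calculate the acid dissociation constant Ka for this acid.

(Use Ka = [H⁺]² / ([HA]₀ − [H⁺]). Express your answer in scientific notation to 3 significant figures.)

[H⁺] = 10^(−pH) = 10^(−2.48) = 3.311e-03 M. For HA ⇌ H⁺ + A⁻, Ka = [H⁺][A⁻]/[HA] = [H⁺]² / ([HA]₀ − [H⁺]) = (3.311e-03)² / (0.193 − 3.311e-03) = 5.78e-05.

K_a = 5.78e-05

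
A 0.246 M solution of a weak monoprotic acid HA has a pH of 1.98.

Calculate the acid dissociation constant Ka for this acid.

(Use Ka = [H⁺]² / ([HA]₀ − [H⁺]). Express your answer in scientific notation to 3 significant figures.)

[H⁺] = 10^(−pH) = 10^(−1.98) = 1.047e-02 M. For HA ⇌ H⁺ + A⁻, Ka = [H⁺][A⁻]/[HA] = [H⁺]² / ([HA]₀ − [H⁺]) = (1.047e-02)² / (0.246 − 1.047e-02) = 4.66e-04.

K_a = 4.66e-04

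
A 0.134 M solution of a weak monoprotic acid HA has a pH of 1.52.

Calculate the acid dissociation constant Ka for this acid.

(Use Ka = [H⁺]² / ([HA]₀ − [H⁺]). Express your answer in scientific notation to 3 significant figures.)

[H⁺] = 10^(−pH) = 10^(−1.52) = 3.020e-02 M. For HA ⇌ H⁺ + A⁻, Ka = [H⁺][A⁻]/[HA] = [H⁺]² / ([HA]₀ − [H⁺]) = (3.020e-02)² / (0.134 − 3.020e-02) = 8.79e-03.

K_a = 8.79e-03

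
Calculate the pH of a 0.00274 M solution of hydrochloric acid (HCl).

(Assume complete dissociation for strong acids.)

[H⁺] = 0.00274 M for strong acid. pH = -log[H⁺] = -log(0.00274)

pH = 2.56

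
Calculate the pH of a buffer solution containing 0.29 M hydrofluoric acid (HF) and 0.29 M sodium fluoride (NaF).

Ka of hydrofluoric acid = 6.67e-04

pKa = -log(6.67e-04) = 3.18. pH = pKa + log([A⁻]/[HA]) = 3.18 + log(0.29/0.29)

pH = 3.18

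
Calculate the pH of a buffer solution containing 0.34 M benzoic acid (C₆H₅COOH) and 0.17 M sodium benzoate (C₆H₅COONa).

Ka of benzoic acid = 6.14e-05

pKa = -log(6.14e-05) = 4.21. pH = pKa + log([A⁻]/[HA]) = 4.21 + log(0.17/0.34)

pH = 3.91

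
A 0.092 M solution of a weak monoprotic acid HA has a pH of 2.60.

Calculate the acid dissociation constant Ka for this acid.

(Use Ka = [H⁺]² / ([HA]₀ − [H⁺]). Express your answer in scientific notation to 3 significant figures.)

[H⁺] = 10^(−pH) = 10^(−2.60) = 2.512e-03 M. For HA ⇌ H⁺ + A⁻, Ka = [H⁺][A⁻]/[HA] = [H⁺]² / ([HA]₀ − [H⁺]) = (2.512e-03)² / (0.092 − 2.512e-03) = 7.05e-05.

K_a = 7.05e-05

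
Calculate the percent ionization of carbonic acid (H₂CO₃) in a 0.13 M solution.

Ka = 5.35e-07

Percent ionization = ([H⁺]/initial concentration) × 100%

Using Ka equilibrium: x² + Ka×x - Ka×C = 0. Solving: [H⁺] = 2.6346e-04. Percent = (2.6346e-04/0.13) × 100

Percent ionization = 0.203%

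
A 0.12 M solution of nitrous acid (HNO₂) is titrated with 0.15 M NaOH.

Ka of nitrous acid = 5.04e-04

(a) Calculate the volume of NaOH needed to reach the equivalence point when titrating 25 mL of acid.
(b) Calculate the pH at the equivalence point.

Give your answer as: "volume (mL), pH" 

moles acid = 0.12 × 25/1000 = 0.003 mol; V_base = moles/0.15 × 1000 = 20.0 mL. At equivalence only the conjugate base is present: [A⁻] = 0.003/0.045 = 6.6667e-02 M. Kb = Kw/Ka = 1.98e-11; [OH⁻] = √(Kb × [A⁻]) = 1.1501e-06; pOH = 5.94; pH = 14 - pOH = 8.06.

V = 20.0 mL, pH = 8.06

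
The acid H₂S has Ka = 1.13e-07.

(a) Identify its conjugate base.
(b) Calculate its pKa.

(a) The conjugate base is formed by removing one H⁺ from H₂S, giving HS⁻. (b) pKa = -log(Ka) = -log(1.13e-07) = 6.95.

Conjugate base: HS⁻; pK_a = 6.95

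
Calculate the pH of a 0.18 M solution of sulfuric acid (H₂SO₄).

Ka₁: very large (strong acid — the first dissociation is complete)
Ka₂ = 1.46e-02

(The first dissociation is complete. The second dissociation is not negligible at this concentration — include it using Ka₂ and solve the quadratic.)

First dissociation is complete: [H⁺]₀ = [HSO₄⁻]₀ = C = 0.18 M. Second dissociation HSO₄⁻ ⇌ H⁺ + SO₄²⁻: let x = [SO₄²⁻]. Ka₂ = (C + x)·x / (C − x) = 1.46e-02 → x² + (C + Ka₂)·x − Ka₂·C = 0 → x² + 0.19460·x − 2.628e-03 = 0. x = (−0.19460 + √(0.19460² + 4 × 2.628e-03)) / 2 = 1.2679e-02 M. [H⁺] = C + x = 0.18 + 1.2679e-02 = 1.9268e-01 M. pH = -log(1.9268e-01) = 0.72.

pH = 0.72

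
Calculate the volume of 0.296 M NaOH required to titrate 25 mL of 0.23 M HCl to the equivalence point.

At equivalence: moles acid = moles base. moles HCl = 0.23 × 25/1000 = 0.00575 mol. V_base = moles / 0.296 × 1000 = 19.4 mL.

V_{base} = 19.4 mL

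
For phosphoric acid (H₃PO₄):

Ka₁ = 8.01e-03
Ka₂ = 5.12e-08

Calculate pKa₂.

pKa₂ = -log(Ka₂) = -log(5.12e-08) = 7.29.

pK_{a2} = 7.29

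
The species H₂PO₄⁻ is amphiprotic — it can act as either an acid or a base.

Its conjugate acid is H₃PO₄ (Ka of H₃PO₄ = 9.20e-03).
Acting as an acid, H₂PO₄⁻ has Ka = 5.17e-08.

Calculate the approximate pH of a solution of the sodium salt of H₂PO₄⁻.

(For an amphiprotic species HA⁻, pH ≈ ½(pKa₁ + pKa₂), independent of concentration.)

pKa₁ = -log(9.20e-03) = 2.04; pKa₂ = -log(5.17e-08) = 7.29. For an amphiprotic species, pH ≈ ½(pKa₁ + pKa₂) = ½(2.04 + 7.29) = 4.66.

pH = 4.66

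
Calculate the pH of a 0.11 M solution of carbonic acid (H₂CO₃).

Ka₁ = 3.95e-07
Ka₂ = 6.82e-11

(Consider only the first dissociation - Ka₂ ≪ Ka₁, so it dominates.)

First dissociation dominates. From Ka₁ = [H⁺][HA⁻]/[H₂A], x² + Ka₁·x − Ka₁·C = 0 with C = 0.11 M and Ka₁ = 3.95e-07. Solving: [H⁺] = (−Ka₁ + √(Ka₁² + 4·Ka₁·C)) / 2 = 2.0825e-04 M. pH = -log(2.0825e-04) = 3.68.

pH = 3.68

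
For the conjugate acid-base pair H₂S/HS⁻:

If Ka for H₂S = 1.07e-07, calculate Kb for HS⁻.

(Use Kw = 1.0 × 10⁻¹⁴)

For a conjugate pair Ka × Kb = Kw, so Kb = Kw/Ka = 1.0 × 10⁻¹⁴ / 1.07e-07 = 9.35e-08.

K_b = 9.35e-08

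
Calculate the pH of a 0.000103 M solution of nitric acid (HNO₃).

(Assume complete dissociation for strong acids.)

[H⁺] = 0.000103 M for strong acid. pH = -log[H⁺] = -log(0.000103)

pH = 3.99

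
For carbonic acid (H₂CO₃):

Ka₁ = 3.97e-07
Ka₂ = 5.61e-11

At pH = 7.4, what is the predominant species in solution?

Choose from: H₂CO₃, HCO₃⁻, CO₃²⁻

pKa₁ = 6.40, pKa₂ = 10.25. For a polyprotic acid the predominant species crosses at each pKa: below pKa_n the protonated form dominates, above it the deprotonated form does. At pH = 7.4, the predominant species is HCO₃⁻.

HCO₃⁻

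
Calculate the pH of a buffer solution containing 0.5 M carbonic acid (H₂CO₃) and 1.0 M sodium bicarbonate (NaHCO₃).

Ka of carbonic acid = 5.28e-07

pKa = -log(5.28e-07) = 6.28. pH = pKa + log([A⁻]/[HA]) = 6.28 + log(1.0/0.5)

pH = 6.58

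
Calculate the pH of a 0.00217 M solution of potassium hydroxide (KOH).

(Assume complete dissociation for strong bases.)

[OH⁻] = 0.00217 M for strong base. pOH = -log[OH⁻] = 2.66, pH = 14 - pOH

pH = 11.34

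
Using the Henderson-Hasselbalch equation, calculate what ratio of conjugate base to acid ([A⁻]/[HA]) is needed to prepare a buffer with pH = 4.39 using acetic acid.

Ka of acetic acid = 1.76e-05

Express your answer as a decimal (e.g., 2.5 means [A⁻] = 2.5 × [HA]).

pKa = -log(1.76e-05) = 4.7545. pH = pKa + log([A⁻]/[HA]), so log([A⁻]/[HA]) = pH − pKa = 4.39 − 4.7545 = -0.3645. [A⁻]/[HA] = 10^(-0.3645) = 0.432

[A⁻]/[HA] = 0.432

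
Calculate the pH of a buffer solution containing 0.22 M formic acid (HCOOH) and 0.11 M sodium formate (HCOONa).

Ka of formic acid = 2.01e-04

pKa = -log(2.01e-04) = 3.70. pH = pKa + log([A⁻]/[HA]) = 3.70 + log(0.11/0.22)

pH = 3.40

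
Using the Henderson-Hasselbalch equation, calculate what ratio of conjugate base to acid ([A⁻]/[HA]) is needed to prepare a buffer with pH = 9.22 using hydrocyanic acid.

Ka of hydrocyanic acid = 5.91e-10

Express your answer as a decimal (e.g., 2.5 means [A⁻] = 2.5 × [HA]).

pKa = -log(5.91e-10) = 9.2284. pH = pKa + log([A⁻]/[HA]), so log([A⁻]/[HA]) = pH − pKa = 9.22 − 9.2284 = -0.0084. [A⁻]/[HA] = 10^(-0.0084) = 0.981

[A⁻]/[HA] = 0.981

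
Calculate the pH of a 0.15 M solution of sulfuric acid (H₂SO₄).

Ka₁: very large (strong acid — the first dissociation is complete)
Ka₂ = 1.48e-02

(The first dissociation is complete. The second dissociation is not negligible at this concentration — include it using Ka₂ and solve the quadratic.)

First dissociation is complete: [H⁺]₀ = [HSO₄⁻]₀ = C = 0.15 M. Second dissociation HSO₄⁻ ⇌ H⁺ + SO₄²⁻: let x = [SO₄²⁻]. Ka₂ = (C + x)·x / (C − x) = 1.48e-02 → x² + (C + Ka₂)·x − Ka₂·C = 0 → x² + 0.16480·x − 2.220e-03 = 0. x = (−0.16480 + √(0.16480² + 4 × 2.220e-03)) / 2 = 1.2520e-02 M. [H⁺] = C + x = 0.15 + 1.2520e-02 = 1.6252e-01 M. pH = -log(1.6252e-01) = 0.79.

pH = 0.79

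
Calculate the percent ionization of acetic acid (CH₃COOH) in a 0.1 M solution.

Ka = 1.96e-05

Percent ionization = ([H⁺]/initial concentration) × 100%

Using Ka equilibrium: x² + Ka×x - Ka×C = 0. Solving: [H⁺] = 1.3902e-03. Percent = (1.3902e-03/0.1) × 100

Percent ionization = 1.39%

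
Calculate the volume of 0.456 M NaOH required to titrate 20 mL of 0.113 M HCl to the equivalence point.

At equivalence: moles acid = moles base. moles HCl = 0.113 × 20/1000 = 0.00226 mol. V_base = moles / 0.456 × 1000 = 5.0 mL.

V_{base} = 5.0 mL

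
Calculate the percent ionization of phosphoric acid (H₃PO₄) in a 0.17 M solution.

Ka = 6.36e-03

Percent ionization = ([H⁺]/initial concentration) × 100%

Using Ka equilibrium: x² + Ka×x - Ka×C = 0. Solving: [H⁺] = 2.9855e-02. Percent = (2.9855e-02/0.17) × 100

Percent ionization = 17.6%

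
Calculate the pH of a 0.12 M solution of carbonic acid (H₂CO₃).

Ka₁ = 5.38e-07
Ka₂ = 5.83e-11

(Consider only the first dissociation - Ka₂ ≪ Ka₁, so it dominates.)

First dissociation dominates. From Ka₁ = [H⁺][HA⁻]/[H₂A], x² + Ka₁·x − Ka₁·C = 0 with C = 0.12 M and Ka₁ = 5.38e-07. Solving: [H⁺] = (−Ka₁ + √(Ka₁² + 4·Ka₁·C)) / 2 = 2.5382e-04 M. pH = -log(2.5382e-04) = 3.60.

pH = 3.60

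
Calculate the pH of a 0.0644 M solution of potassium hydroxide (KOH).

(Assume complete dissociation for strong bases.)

[OH⁻] = 0.0644 M for strong base. pOH = -log[OH⁻] = 1.19, pH = 14 - pOH

pH = 12.81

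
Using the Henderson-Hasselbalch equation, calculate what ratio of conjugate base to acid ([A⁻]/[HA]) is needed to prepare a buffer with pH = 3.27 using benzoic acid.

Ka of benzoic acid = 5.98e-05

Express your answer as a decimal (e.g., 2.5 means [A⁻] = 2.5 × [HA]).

pKa = -log(5.98e-05) = 4.2233. pH = pKa + log([A⁻]/[HA]), so log([A⁻]/[HA]) = pH − pKa = 3.27 − 4.2233 = -0.9533. [A⁻]/[HA] = 10^(-0.9533) = 0.111

[A⁻]/[HA] = 0.111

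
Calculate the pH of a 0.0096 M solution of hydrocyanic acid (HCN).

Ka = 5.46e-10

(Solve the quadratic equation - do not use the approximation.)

x² + Ka×x - Ka×C = 0. Using quadratic formula: [H⁺] = 2.2892e-06

pH = 5.64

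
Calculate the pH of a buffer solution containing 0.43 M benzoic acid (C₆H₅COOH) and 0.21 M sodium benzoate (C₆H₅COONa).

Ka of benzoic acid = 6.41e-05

pKa = -log(6.41e-05) = 4.19. pH = pKa + log([A⁻]/[HA]) = 4.19 + log(0.21/0.43)

pH = 3.88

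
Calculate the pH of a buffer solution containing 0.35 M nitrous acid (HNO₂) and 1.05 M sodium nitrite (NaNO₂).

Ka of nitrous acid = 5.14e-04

pKa = -log(5.14e-04) = 3.29. pH = pKa + log([A⁻]/[HA]) = 3.29 + log(1.05/0.35)

pH = 3.77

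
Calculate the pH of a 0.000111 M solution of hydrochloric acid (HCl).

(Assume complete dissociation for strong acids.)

[H⁺] = 0.000111 M for strong acid. pH = -log[H⁺] = -log(0.000111)

pH = 3.95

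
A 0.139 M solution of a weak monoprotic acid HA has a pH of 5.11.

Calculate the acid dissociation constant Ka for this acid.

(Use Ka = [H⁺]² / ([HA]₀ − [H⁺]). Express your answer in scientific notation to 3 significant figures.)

[H⁺] = 10^(−pH) = 10^(−5.11) = 7.762e-06 M. For HA ⇌ H⁺ + A⁻, Ka = [H⁺][A⁻]/[HA] = [H⁺]² / ([HA]₀ − [H⁺]) = (7.762e-06)² / (0.139 − 7.762e-06) = 4.34e-10.

K_a = 4.34e-10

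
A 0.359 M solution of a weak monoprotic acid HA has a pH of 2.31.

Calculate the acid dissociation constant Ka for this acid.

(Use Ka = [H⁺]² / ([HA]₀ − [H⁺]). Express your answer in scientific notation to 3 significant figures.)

[H⁺] = 10^(−pH) = 10^(−2.31) = 4.898e-03 M. For HA ⇌ H⁺ + A⁻, Ka = [H⁺][A⁻]/[HA] = [H⁺]² / ([HA]₀ − [H⁺]) = (4.898e-03)² / (0.359 − 4.898e-03) = 6.77e-05.

K_a = 6.77e-05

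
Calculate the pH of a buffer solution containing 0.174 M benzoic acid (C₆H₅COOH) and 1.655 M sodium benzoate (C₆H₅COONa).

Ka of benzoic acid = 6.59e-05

pKa = -log(6.59e-05) = 4.18. pH = pKa + log([A⁻]/[HA]) = 4.18 + log(1.655/0.174)

pH = 5.16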